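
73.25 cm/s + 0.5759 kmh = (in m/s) 0.8925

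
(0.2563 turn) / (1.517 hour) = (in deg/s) 0.0169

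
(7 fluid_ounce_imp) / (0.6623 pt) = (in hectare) 8.513e-05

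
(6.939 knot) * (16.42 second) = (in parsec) 1.9e-15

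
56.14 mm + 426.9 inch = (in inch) 429.1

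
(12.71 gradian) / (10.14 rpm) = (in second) 0.188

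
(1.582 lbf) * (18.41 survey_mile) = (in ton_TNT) 4.983e-05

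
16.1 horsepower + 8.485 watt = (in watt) 1.201e+04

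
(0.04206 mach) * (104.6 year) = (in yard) 5.166e+10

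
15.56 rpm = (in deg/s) 93.36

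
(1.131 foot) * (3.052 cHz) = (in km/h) 0.03788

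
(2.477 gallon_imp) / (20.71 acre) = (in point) 0.0003809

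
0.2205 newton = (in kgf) 0.02248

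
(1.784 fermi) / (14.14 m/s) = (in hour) 3.505e-20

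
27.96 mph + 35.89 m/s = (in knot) 94.06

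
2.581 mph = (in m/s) 1.154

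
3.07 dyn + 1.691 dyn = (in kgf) 4.855e-06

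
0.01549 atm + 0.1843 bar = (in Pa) 2e+04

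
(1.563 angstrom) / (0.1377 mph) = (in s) 2.539e-09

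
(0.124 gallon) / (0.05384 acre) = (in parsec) 6.982e-23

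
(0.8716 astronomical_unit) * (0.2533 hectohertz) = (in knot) 6.42e+12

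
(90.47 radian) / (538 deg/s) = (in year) 3.055e-07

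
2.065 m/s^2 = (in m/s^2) 2.065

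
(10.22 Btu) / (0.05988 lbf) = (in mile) 25.15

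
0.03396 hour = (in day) 0.001415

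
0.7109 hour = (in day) 0.02962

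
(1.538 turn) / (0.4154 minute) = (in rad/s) 0.3877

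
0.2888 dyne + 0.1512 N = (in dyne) 1.512e+04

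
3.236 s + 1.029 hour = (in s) 3708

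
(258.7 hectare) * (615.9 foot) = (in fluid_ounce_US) 1.642e+13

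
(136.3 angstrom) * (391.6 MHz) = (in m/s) 5.338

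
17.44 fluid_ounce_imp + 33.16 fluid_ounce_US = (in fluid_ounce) 49.92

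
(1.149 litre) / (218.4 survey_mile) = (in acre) 8.078e-13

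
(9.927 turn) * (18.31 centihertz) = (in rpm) 109.1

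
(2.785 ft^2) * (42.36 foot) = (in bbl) 21.01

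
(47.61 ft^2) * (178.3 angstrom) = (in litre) 7.886e-05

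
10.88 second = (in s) 10.88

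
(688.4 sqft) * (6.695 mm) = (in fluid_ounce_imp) 1.507e+04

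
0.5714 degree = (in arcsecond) 2057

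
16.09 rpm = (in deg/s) 96.54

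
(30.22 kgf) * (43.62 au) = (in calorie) 4.622e+14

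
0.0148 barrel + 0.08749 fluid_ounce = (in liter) 2.356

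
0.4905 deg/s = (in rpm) 0.08175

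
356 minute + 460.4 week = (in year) 8.83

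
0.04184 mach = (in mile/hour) 31.87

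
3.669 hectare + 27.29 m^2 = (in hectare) 3.672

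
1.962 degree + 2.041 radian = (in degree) 118.9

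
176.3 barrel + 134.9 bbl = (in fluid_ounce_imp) 1.741e+06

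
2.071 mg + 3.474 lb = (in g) 1576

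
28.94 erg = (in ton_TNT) 6.917e-16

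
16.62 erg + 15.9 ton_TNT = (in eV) 4.152e+29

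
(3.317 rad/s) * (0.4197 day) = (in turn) 1.914e+04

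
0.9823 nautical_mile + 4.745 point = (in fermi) 1.819e+18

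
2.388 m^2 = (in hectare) 0.0002388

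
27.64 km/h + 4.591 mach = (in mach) 4.614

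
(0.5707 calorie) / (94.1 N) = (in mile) 1.577e-05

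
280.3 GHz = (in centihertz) 2.803e+13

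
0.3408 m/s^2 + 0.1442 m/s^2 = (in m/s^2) 0.485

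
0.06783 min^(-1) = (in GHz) 1.131e-12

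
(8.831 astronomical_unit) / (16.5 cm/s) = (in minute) 1.334e+11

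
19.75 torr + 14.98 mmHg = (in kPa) 4.63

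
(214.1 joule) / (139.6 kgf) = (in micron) 1.564e+05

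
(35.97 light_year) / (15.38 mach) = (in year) 2.061e+06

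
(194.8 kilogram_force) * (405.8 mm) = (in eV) 4.839e+21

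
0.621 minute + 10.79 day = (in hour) 259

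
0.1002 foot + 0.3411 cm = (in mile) 2.11e-05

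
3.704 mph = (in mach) 0.004863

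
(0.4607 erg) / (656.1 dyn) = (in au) 4.694e-17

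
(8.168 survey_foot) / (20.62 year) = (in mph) 8.564e-09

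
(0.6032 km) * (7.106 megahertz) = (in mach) 1.259e+07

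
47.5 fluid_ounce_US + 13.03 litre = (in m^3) 0.01443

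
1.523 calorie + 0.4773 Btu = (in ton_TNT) 1.219e-07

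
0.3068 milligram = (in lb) 6.764e-07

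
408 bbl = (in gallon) 1.714e+04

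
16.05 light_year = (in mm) 1.518e+20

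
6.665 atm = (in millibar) 6753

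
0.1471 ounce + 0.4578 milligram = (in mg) 4171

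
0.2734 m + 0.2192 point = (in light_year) 2.891e-17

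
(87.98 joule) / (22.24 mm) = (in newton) 3956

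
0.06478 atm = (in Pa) 6564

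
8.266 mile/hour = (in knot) 7.183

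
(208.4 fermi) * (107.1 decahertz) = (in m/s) 2.232e-10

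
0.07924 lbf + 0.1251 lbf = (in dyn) 9.089e+04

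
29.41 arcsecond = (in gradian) 0.009077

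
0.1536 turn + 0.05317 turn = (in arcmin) 4466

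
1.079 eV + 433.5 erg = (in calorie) 1.036e-05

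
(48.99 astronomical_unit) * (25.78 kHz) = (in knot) 3.673e+17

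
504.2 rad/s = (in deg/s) 2.889e+04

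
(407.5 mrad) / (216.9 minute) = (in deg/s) 0.001794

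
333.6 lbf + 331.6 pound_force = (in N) 2959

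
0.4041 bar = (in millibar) 404.1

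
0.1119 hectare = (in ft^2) 1.204e+04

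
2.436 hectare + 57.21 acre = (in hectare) 25.59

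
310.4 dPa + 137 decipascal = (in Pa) 44.74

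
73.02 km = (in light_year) 7.718e-12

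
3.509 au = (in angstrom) 5.249e+21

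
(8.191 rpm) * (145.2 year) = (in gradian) 2.5e+11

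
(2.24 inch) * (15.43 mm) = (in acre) 2.169e-07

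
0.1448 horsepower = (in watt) 108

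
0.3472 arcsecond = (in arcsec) 0.3472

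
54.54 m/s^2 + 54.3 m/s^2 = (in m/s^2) 108.8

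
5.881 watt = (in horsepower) 0.007887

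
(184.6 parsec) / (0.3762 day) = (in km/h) 6.309e+14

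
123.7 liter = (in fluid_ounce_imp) 4354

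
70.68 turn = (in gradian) 2.827e+04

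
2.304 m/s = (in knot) 4.479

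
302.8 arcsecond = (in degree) 0.08411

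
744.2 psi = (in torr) 3.849e+04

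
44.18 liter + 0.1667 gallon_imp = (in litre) 44.94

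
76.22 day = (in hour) 1829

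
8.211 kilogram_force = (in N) 80.52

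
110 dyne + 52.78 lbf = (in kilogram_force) 23.94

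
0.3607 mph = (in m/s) 0.1612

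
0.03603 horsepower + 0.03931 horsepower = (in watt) 56.18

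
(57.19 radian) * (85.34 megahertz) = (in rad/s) 4.881e+09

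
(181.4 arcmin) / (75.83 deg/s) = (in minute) 0.0006645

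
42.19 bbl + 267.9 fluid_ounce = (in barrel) 42.24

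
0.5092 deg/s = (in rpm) 0.08487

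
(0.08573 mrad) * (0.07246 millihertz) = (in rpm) 5.932e-08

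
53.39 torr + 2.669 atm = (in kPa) 277.6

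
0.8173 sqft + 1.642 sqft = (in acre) 5.646e-05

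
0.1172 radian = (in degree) 6.715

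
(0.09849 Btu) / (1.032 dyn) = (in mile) 6257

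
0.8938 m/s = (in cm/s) 89.38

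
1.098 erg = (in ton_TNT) 2.624e-17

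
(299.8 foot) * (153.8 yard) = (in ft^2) 1.383e+05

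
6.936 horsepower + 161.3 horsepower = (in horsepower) 168.2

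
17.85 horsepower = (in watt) 1.331e+04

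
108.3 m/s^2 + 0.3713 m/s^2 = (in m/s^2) 108.7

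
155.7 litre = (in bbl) 0.9793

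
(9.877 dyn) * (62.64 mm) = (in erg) 61.87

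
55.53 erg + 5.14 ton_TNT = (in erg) 2.151e+17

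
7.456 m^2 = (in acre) 0.001842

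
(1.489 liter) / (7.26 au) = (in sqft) 1.476e-14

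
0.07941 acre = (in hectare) 0.03214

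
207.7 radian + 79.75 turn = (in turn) 112.8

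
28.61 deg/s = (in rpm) 4.768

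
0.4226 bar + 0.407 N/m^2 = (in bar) 0.4226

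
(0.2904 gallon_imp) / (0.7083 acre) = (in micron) 0.4606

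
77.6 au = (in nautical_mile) 6.268e+09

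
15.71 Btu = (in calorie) 3962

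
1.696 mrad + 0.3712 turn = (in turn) 0.3715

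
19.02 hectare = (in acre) 47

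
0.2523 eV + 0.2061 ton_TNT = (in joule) 8.623e+08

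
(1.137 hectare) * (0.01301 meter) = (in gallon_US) 3.908e+04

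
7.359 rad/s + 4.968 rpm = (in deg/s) 451.4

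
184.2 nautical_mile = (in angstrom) 3.411e+15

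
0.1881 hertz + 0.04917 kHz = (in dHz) 493.6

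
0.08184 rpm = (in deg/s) 0.491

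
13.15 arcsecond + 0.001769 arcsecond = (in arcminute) 0.2192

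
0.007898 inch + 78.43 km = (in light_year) 8.29e-12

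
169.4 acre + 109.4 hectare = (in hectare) 178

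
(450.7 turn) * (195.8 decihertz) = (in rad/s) 5.545e+04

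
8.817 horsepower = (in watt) 6575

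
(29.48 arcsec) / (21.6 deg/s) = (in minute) 6.319e-06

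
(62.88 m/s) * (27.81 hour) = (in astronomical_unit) 4.208e-05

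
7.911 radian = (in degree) 453.3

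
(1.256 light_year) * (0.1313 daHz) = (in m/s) 1.56e+16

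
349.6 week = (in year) 6.705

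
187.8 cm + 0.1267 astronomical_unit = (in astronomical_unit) 0.1267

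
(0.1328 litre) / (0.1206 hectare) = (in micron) 0.1101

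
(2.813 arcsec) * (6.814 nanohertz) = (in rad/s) 9.293e-14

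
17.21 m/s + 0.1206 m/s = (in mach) 0.0509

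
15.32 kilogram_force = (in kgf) 15.32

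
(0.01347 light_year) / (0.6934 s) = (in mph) 4.111e+14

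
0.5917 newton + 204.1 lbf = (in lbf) 204.2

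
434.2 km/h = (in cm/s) 1.206e+04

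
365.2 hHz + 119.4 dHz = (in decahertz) 3653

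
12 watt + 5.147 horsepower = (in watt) 3850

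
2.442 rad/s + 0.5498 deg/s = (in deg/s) 140.5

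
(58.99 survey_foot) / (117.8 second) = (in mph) 0.3414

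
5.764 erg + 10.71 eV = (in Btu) 5.463e-10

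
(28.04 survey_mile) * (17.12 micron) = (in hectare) 7.726e-05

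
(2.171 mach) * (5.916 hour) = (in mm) 1.574e+10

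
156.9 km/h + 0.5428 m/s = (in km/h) 158.9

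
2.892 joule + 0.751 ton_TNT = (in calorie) 7.51e+08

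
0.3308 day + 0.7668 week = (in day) 5.698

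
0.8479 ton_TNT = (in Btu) 3.362e+06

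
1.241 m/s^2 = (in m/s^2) 1.241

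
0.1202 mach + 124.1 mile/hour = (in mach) 0.2831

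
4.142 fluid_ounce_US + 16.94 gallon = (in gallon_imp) 14.13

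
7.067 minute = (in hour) 0.1178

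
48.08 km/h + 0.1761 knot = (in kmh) 48.41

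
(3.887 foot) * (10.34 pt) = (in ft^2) 0.04652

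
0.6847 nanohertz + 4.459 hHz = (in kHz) 0.4459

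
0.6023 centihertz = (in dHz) 0.06023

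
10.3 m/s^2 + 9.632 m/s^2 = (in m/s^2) 19.93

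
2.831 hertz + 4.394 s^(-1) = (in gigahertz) 7.225e-09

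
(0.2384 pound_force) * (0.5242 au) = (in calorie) 1.988e+10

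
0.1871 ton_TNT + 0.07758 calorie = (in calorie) 1.871e+08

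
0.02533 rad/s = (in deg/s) 1.451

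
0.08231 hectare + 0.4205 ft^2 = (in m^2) 823.1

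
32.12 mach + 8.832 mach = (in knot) 2.711e+04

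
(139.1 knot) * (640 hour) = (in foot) 5.409e+08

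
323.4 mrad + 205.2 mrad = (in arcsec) 1.09e+05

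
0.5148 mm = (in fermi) 5.148e+11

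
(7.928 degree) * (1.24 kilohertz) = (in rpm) 1638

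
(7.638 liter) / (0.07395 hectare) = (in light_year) 1.092e-21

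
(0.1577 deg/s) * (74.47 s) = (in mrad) 205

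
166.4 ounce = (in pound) 10.4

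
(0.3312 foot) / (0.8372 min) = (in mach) 5.902e-06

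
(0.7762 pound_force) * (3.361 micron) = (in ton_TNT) 2.774e-15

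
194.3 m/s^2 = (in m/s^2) 194.3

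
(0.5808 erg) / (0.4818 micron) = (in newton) 0.1205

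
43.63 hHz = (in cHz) 4.363e+05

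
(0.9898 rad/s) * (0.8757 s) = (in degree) 49.66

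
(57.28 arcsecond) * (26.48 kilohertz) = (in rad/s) 7.354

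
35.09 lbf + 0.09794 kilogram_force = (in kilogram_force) 16.01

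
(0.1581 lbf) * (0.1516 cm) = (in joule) 0.001066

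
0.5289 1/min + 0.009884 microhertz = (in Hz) 0.008815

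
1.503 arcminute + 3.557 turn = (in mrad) 2.235e+04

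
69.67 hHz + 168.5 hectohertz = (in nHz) 2.382e+13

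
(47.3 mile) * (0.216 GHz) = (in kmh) 5.919e+13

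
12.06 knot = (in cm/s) 620.4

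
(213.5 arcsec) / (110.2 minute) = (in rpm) 1.495e-06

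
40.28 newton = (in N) 40.28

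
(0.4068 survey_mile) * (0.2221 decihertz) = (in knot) 28.26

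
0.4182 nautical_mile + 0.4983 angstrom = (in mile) 0.4813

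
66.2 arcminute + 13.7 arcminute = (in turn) 0.003699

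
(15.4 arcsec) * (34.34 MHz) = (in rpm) 2.448e+04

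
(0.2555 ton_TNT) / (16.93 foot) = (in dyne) 2.072e+13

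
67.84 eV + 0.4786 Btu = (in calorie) 120.7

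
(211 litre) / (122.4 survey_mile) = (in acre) 2.647e-10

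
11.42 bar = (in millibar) 1.142e+04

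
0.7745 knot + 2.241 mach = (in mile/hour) 1708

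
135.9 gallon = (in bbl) 3.236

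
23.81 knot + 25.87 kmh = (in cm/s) 1944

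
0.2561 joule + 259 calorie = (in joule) 1084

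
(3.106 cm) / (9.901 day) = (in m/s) 3.631e-08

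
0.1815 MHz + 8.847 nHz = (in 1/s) 1.815e+05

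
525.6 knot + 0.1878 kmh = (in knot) 525.7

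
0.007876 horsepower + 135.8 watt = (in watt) 141.7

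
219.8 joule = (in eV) 1.372e+21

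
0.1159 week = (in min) 1168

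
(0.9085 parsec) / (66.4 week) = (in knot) 1.357e+09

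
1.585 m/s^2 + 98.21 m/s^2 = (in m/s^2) 99.79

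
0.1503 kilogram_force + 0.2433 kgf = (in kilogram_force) 0.3936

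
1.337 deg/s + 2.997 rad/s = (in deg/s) 173.1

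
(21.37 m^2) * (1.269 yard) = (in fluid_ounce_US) 8.385e+05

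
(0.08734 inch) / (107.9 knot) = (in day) 4.626e-10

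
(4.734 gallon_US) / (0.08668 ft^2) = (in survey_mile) 0.001383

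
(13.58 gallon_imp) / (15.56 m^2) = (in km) 3.968e-06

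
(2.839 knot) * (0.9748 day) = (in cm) 1.23e+07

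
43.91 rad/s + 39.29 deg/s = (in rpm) 425.9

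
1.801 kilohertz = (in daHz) 180.1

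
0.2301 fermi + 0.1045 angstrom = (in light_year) 1.105e-27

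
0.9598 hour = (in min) 57.59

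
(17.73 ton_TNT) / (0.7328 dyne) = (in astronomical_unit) 6.767e+04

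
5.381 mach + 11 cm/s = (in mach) 5.381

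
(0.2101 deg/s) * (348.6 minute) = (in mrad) 7.67e+04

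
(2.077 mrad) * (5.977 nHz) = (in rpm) 1.185e-10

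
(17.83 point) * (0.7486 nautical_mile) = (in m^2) 8.721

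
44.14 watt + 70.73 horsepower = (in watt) 5.279e+04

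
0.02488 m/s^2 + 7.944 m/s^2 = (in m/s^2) 7.969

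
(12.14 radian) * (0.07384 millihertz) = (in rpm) 0.00856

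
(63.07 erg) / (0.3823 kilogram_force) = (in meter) 1.682e-06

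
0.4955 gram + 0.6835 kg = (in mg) 6.84e+05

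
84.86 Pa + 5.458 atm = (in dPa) 5.531e+06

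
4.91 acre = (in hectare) 1.987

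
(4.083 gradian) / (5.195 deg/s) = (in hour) 0.0001965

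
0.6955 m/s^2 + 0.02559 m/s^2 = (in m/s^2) 0.7211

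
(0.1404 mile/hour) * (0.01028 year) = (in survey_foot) 6.676e+04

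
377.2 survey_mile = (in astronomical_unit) 4.058e-06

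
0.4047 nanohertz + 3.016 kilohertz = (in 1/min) 1.81e+05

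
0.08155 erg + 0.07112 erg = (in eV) 9.529e+10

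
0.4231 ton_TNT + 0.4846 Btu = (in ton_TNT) 0.4231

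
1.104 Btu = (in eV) 7.27e+21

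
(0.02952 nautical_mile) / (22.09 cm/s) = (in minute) 4.125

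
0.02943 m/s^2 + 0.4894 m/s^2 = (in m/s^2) 0.5188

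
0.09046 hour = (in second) 325.7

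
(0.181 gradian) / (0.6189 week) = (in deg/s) 4.352e-07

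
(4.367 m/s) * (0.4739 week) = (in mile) 777.7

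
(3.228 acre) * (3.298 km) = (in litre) 4.308e+10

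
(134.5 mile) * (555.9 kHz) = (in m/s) 1.203e+11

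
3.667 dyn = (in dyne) 3.667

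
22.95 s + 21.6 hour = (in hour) 21.61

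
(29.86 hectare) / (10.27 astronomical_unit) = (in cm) 1.944e-05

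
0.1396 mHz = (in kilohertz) 1.396e-07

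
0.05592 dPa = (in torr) 4.194e-05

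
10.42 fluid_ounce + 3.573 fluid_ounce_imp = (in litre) 0.4097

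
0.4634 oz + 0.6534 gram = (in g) 13.79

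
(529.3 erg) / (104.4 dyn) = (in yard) 0.05545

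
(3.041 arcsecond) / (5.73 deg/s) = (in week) 2.438e-10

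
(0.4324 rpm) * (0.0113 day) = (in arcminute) 1.52e+05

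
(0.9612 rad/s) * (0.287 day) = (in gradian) 1.517e+06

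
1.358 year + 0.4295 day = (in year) 1.359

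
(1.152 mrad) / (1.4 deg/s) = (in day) 5.457e-07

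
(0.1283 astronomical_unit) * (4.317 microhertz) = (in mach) 243.3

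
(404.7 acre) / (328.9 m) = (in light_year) 5.263e-13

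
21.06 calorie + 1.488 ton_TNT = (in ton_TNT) 1.488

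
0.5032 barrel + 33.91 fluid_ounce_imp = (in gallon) 21.39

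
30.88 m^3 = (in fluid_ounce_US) 1.044e+06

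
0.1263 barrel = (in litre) 20.08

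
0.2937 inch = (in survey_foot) 0.02447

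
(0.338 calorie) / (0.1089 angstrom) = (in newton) 1.299e+11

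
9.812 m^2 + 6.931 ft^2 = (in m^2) 10.46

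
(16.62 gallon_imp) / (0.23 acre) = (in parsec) 2.631e-21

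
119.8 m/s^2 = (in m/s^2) 119.8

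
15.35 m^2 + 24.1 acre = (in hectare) 9.754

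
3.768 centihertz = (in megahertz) 3.768e-08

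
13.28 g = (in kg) 0.01328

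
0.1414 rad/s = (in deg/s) 8.102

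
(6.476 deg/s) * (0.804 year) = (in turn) 4.561e+05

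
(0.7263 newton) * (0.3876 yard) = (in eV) 1.607e+18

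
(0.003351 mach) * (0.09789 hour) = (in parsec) 1.303e-14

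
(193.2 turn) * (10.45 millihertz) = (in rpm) 121.1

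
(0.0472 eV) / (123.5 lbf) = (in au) 9.202e-35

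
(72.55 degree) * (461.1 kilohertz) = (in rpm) 5.575e+06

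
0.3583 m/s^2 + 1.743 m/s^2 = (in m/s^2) 2.101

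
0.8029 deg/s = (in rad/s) 0.01401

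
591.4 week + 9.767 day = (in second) 3.585e+08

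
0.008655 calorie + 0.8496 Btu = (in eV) 5.595e+21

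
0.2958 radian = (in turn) 0.04708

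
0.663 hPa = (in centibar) 0.0663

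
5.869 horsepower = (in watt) 4377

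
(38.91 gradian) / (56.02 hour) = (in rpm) 2.894e-05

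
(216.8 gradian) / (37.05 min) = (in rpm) 0.01463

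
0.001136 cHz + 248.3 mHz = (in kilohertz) 0.0002483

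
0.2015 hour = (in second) 725.4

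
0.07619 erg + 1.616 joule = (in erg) 1.616e+07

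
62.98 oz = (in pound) 3.936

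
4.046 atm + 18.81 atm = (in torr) 1.737e+04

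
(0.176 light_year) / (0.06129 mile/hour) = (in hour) 1.688e+13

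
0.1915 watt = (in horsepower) 0.0002568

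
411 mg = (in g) 0.411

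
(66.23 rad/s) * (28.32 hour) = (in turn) 1.075e+06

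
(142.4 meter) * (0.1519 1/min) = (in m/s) 0.3605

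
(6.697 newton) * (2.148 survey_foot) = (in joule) 4.385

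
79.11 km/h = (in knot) 42.72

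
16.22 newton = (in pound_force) 3.646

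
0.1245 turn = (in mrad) 782.3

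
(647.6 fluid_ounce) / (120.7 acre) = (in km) 3.921e-11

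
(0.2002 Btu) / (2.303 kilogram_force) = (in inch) 368.2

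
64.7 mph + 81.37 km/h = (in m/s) 51.53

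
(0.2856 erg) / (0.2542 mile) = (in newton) 6.981e-11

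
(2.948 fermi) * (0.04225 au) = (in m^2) 1.863e-05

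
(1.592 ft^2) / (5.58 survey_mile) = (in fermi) 1.647e+10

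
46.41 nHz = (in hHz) 4.641e-10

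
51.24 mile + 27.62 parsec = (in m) 8.523e+17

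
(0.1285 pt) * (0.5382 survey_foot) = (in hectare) 7.436e-10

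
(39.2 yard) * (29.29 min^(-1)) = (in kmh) 62.99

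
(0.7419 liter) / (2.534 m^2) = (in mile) 1.819e-07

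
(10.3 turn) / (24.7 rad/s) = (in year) 8.308e-08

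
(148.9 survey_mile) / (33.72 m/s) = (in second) 7107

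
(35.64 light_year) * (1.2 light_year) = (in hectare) 3.828e+29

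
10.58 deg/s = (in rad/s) 0.1847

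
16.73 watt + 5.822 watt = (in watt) 22.55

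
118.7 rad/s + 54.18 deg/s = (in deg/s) 6855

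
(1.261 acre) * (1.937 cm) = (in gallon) 2.611e+04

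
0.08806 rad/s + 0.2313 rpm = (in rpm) 1.072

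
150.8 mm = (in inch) 5.937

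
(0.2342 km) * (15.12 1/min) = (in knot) 114.7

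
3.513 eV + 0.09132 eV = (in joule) 5.775e-19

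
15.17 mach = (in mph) 1.155e+04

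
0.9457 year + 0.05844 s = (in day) 345.2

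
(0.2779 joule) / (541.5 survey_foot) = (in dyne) 168.4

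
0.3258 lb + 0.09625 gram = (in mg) 1.479e+05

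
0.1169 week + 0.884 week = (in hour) 168.2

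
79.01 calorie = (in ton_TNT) 7.901e-08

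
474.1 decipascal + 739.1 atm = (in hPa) 7.489e+05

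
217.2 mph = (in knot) 188.7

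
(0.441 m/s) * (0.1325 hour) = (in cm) 2.104e+04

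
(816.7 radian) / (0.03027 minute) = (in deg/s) 2.576e+04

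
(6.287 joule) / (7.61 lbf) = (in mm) 185.7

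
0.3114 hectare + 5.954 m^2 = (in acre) 0.771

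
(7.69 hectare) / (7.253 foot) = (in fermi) 3.479e+19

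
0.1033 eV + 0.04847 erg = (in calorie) 1.158e-09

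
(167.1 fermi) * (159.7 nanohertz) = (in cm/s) 2.669e-18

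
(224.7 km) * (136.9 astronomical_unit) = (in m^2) 4.602e+18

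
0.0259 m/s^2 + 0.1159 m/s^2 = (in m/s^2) 0.1418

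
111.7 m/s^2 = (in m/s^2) 111.7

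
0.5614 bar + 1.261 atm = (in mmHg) 1379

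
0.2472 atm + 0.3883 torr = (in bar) 0.251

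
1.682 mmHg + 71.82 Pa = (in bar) 0.002961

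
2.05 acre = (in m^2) 8296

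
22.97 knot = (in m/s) 11.82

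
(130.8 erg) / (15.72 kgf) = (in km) 8.485e-11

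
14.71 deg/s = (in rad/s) 0.2567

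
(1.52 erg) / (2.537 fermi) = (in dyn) 5.991e+12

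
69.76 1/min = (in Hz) 1.163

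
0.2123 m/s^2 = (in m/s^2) 0.2123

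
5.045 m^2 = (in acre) 0.001247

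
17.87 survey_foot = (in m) 5.447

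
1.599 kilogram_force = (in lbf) 3.525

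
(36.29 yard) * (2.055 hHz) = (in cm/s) 6.819e+05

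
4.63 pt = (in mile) 1.015e-06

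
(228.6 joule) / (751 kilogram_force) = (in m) 0.03104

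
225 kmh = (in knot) 121.5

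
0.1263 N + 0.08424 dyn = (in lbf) 0.02839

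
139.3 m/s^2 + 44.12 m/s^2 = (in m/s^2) 183.4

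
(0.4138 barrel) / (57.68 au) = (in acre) 1.884e-18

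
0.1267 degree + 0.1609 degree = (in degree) 0.2876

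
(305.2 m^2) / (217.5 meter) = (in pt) 3978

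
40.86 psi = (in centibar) 281.7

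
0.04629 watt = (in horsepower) 6.208e-05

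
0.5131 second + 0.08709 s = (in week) 9.924e-07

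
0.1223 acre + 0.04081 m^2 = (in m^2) 495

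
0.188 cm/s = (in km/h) 0.006768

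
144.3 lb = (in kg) 65.45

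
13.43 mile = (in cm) 2.161e+06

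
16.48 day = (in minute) 2.373e+04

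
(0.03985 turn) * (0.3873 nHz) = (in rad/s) 9.697e-11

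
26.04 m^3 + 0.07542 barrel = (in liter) 2.605e+04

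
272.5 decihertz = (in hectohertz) 0.2725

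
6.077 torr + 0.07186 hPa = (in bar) 0.008174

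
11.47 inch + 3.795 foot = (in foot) 4.751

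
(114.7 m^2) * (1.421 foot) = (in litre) 4.968e+04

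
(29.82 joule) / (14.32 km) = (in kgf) 0.0002123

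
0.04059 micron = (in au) 2.713e-19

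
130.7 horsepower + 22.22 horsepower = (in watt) 1.14e+05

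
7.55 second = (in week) 1.248e-05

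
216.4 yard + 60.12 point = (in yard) 216.4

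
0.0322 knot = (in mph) 0.03706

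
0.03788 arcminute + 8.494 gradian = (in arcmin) 458.7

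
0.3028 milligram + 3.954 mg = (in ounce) 0.0001502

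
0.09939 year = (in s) 3.134e+06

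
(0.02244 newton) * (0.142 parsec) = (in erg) 9.832e+20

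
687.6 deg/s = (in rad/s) 12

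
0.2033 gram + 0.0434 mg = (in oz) 0.007173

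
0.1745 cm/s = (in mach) 5.125e-06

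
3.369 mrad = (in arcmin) 11.58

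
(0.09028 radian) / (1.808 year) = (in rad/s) 1.583e-09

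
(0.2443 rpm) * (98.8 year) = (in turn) 1.269e+07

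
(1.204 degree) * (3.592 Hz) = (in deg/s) 4.325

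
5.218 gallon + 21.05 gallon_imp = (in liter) 115.4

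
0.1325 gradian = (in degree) 0.1193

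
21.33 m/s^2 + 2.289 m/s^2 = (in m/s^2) 23.62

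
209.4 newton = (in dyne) 2.094e+07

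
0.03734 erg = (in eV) 2.331e+10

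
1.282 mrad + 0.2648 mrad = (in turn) 0.0002462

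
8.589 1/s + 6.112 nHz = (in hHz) 0.08589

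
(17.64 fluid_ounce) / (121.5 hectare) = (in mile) 2.668e-13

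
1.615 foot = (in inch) 19.38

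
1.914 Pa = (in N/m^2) 1.914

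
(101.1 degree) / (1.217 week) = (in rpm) 2.289e-05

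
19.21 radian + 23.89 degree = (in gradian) 1249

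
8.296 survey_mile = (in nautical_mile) 7.209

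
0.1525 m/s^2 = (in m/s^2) 0.1525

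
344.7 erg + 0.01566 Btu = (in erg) 1.652e+08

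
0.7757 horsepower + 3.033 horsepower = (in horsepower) 3.809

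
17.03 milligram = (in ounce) 0.0006007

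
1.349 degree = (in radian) 0.02354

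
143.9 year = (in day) 5.252e+04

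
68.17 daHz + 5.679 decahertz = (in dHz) 7385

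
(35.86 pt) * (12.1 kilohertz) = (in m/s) 153.1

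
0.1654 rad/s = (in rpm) 1.579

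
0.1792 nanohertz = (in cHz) 1.792e-08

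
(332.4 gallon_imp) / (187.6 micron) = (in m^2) 8055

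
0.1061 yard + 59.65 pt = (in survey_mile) 7.336e-05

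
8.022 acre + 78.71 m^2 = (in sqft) 3.503e+05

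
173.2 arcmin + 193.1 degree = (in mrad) 3421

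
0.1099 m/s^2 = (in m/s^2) 0.1099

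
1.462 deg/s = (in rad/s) 0.02552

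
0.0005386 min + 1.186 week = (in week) 1.186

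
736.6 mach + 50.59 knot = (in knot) 4.876e+05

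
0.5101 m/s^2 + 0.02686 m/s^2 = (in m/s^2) 0.537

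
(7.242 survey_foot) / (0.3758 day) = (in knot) 0.0001321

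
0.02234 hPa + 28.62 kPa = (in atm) 0.2825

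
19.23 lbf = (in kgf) 8.723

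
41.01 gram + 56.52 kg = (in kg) 56.56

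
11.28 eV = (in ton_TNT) 4.319e-28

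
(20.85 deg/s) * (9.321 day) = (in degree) 1.679e+07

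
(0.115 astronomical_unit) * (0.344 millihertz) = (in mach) 1.738e+04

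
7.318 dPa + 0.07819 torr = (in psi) 0.001618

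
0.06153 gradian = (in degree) 0.05538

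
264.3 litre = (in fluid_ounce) 8937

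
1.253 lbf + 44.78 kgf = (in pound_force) 99.98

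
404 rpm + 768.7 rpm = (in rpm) 1173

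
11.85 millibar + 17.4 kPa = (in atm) 0.1834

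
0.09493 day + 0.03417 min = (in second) 8204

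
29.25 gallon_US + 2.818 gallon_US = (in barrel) 0.7635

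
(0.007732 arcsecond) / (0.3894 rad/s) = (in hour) 2.674e-11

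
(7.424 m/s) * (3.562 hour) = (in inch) 3.748e+06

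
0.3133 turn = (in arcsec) 4.06e+05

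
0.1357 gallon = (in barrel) 0.003231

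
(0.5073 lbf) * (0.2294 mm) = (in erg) 5177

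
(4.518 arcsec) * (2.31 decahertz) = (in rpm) 0.004832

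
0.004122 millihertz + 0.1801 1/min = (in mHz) 3.006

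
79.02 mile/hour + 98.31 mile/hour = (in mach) 0.2328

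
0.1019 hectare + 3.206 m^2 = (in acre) 0.2526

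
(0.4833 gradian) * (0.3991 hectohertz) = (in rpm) 2.893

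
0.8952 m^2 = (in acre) 0.0002212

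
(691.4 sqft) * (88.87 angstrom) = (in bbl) 3.59e-06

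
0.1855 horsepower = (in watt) 138.3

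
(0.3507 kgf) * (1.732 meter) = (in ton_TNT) 1.424e-09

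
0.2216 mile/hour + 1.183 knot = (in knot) 1.376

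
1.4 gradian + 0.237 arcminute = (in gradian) 1.404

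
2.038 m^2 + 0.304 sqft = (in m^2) 2.066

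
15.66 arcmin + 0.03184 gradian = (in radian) 0.005055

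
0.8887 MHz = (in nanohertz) 8.887e+14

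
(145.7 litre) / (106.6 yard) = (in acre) 3.694e-07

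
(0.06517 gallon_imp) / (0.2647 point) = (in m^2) 3.173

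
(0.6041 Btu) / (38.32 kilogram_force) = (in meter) 1.696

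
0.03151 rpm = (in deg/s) 0.1891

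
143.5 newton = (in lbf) 32.26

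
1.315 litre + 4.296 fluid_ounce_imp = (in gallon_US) 0.3796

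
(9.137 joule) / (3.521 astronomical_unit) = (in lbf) 3.9e-12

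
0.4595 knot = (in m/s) 0.2364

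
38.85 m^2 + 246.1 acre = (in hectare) 99.6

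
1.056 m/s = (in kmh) 3.802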